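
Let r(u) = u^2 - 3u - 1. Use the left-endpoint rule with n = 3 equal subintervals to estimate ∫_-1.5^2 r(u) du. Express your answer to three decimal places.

Δu = (2 − (-1.5))/3 = 7/6.
Left endpoints: -1.5, -1/3, 5/6.
r(-1.5) = 5.75, r(-1/3) = 1/9, r(5/6) = -101/36.
Sum = Δu · [r(-1.5) + r(-1/3) + r(5/6)].
Sum ≈ 3.565.

3.565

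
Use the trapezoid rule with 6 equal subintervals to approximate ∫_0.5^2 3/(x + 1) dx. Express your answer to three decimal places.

2.085

Δx = (2 − 0.5)/6 = 0.25.
f(0.5) = 2, f(0.75) = 12/7, f(1) = 1.5, f(1.25) = 4/3, f(1.5) = 1.2, f(1.75) = 12/11, f(2) = 1.
T_6 = (Δx/2)·[f(x_0) + 2f(x_1) + ... + 2f(x_{5}) + f(x_6)].
Sum ≈ 2.085.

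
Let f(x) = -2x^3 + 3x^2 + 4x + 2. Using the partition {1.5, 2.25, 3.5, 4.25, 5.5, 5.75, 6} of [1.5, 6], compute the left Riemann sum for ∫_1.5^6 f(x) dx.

-233.4296875

Subinterval widths: 0.75, 1.25, 0.75, 1.25, 0.25, 0.25.
Left endpoints: 1.5, 2.25, 3.5, 4.25, 5.5, 5.75.
f(1.5) = 8, f(2.25) = 3.40625, f(3.5) = -33, f(4.25) = -80.34375, f(5.5) = -218, f(5.75) = -256.03125.
Sum = Σ Δx_i · f(x_i).
Sum = -233.4296875.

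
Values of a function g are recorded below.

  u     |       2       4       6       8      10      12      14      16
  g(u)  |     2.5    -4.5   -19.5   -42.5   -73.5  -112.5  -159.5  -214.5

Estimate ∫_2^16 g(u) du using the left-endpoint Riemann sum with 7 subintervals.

-819

Δu = 2.
Sum = 2·[2.5 + (-4.5) + (-19.5) + (-42.5) + (-73.5) + (-112.5) + (-159.5)] = -819.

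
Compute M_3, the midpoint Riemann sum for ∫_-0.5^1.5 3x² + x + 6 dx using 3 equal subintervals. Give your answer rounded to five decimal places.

Δx = (1.5 − (-0.5))/3 = 2/3.
Midpoints: -1/6, 0.5, 7/6.
f(-1/6) = 71/12, f(0.5) = 7.25, f(7/6) = 11.25.
Sum = Δx · [f(-1/6) + f(0.5) + f(7/6)].
Sum ≈ 16.27778.

16.27778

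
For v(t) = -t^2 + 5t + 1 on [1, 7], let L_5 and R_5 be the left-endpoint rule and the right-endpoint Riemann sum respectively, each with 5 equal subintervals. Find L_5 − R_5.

21.6

L_5 = 21.36.
R_5 = -0.24.
L_5 − R_5 = 21.6.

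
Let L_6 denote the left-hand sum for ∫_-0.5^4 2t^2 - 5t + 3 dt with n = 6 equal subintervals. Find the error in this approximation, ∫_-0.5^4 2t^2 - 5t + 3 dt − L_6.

2.53125

Exact integral: ∫_-0.5^4 f(t) dt = 16.875.
L_6 = 14.34375.
Error = 16.875 − 14.34375 = 2.53125.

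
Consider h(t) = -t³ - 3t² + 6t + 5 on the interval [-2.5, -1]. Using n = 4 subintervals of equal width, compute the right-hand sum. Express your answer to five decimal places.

-11.38184

Δt = (-1 − (-2.5))/4 = 0.375.
Right endpoints: -2.125, -1.75, -1.375, -1.
h(-2.125) = -5991/512, h(-1.75) = -9.328125, h(-1.375) = -3237/512, h(-1) = -3.
Sum = Δt · [h(-2.125) + h(-1.75) + h(-1.375) + h(-1)].
Sum ≈ -11.38184.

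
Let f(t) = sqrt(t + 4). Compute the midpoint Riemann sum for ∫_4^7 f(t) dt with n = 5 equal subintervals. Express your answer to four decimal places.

Δt = (7 − 4)/5 = 0.6.
Midpoints: 4.3, 4.9, 5.5, 6.1, 6.7.
f(4.3) ≈ 2.8810, f(4.9) ≈ 2.9833, f(5.5) ≈ 3.0822, f(6.1) ≈ 3.1780, f(6.7) ≈ 3.2711.
Sum = Δt · [f(4.3) + f(4.9) + f(5.5) + f(6.1) + f(6.7)].
Sum ≈ 9.2374.

9.2374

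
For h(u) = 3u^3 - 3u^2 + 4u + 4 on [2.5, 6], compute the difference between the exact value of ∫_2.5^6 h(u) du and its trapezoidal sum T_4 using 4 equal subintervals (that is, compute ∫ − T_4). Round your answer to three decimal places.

-15.743

Exact integral: ∫_2.5^6 h(u) du = 815.828125.
T_4 ≈ 831.57129.
Error ≈ 815.828125 − 831.57129 ≈ -15.743.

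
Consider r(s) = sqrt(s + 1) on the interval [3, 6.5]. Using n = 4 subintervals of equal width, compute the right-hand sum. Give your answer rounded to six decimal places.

Δs = (6.5 − 3)/4 = 0.875.
Right endpoints: 3.875, 4.75, 5.625, 6.5.
r(3.875) ≈ 2.207940, r(4.75) ≈ 2.397916, r(5.625) ≈ 2.573908, r(6.5) ≈ 2.738613.
Sum = Δs · [r(3.875) + r(4.75) + r(5.625) + r(6.5)].
Sum ≈ 8.678579.

8.678579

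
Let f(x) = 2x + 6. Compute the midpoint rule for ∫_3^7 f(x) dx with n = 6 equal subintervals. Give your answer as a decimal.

Δx = (7 − 3)/6 = 2/3.
Midpoints: 10/3, 4, 14/3, 16/3, 6, 20/3.
f(10/3) = 38/3, f(4) = 14, f(14/3) = 46/3, f(16/3) = 50/3, f(6) = 18, f(20/3) = 58/3.
Sum = Δx · [f(10/3) + f(4) + f(14/3) + ...].
Sum = 64.

64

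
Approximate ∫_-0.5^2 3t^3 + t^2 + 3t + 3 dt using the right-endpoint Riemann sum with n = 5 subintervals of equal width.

Δt = (2 − (-0.5))/5 = 0.5.
Right endpoints: 0, 0.5, 1, 1.5, 2.
f(0) = 3, f(0.5) = 5.125, f(1) = 10, f(1.5) = 19.875, f(2) = 37.
Sum = Δt · [f(0) + f(0.5) + f(1) + f(1.5) + f(2)].
Sum = 37.5.

37.5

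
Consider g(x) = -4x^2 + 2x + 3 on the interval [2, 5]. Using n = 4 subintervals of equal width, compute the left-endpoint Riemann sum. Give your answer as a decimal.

Δx = (5 − 2)/4 = 0.75.
Left endpoints: 2, 2.75, 3.5, 4.25.
g(2) = -9, g(2.75) = -21.75, g(3.5) = -39, g(4.25) = -60.75.
Sum = Δx · [g(2) + g(2.75) + g(3.5) + g(4.25)].
Sum = -97.875.

-97.875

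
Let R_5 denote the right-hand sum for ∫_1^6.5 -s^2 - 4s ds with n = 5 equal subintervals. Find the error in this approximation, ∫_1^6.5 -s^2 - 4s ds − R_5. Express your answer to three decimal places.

35.897

Exact integral: ∫_1^6.5 f(s) ds ≈ -173.70833.
R_5 = -209.605.
Error ≈ -173.70833 − (-209.605) ≈ 35.897.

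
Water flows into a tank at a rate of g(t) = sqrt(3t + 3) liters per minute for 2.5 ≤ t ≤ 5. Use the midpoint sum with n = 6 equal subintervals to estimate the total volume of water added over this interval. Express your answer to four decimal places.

Δt = (5 − 2.5)/6 = 5/12.
Midpoints: 65/24, 3.125, 85/24, 95/24, 4.375, 115/24.
g(65/24) ≈ 3.3354, g(3.125) ≈ 3.5178, g(85/24) ≈ 3.6912, g(95/24) ≈ 3.8568, g(4.375) ≈ 4.0156, g(115/24) ≈ 4.1683.
Sum = Δt · [g(65/24) + g(3.125) + g(85/24) + ...].
Sum ≈ 9.4105.

9.4105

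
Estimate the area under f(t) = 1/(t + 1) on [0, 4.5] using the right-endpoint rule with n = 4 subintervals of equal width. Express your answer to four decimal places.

Δt = (4.5 − 0)/4 = 1.125.
Right endpoints: 1.125, 2.25, 3.375, 4.5.
f(1.125) = 8/17, f(2.25) = 4/13, f(3.375) = 8/35, f(4.5) = 2/11.
Sum = Δt · [f(1.125) + f(2.25) + f(3.375) + f(4.5)].
Sum ≈ 1.3373.

1.3373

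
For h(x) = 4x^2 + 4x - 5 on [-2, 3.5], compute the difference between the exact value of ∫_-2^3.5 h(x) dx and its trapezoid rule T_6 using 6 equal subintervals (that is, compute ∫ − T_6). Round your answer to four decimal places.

-3.0810

Exact integral: ∫_-2^3.5 h(x) dx ≈ 56.833333.
T_6 ≈ 59.914352.
Error ≈ 56.833333 − 59.914352 ≈ -3.0810.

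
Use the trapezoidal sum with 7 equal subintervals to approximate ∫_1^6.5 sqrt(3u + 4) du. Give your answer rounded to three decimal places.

21.187

Δu = (6.5 − 1)/7 = 11/14.
f(1) ≈ 2.646, f(25/14) ≈ 3.059, f(18/7) ≈ 3.423, f(47/14) ≈ 3.751, f(29/7) ≈ 4.053, f(69/14) ≈ 4.334, f(40/7) ≈ 4.598, f(6.5) ≈ 4.848.
T_7 = (Δu/2)·[f(u_0) + 2f(u_1) + ... + 2f(u_{6}) + f(u_7)].
Sum ≈ 21.187.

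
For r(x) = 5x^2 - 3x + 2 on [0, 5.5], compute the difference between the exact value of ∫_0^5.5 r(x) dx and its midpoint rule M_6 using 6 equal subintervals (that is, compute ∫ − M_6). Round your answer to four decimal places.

1.9256

Exact integral: ∫_0^5.5 r(x) dx ≈ 242.916667.
M_6 ≈ 240.991030.
Error ≈ 242.916667 − 240.991030 ≈ 1.9256.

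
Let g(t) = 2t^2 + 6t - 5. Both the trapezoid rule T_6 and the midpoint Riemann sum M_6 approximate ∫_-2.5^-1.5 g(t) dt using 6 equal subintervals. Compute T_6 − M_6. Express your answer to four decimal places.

T_6 ≈ -8.824074.
M_6 ≈ -8.837963.
T_6 − M_6 ≈ 0.0139.

0.0139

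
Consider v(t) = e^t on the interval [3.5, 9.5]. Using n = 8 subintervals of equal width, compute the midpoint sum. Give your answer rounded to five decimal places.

13019.31839

Δt = (9.5 − 3.5)/8 = 0.75.
Midpoints: 3.875, 4.625, 5.375, 6.125, 6.875, 7.625, 8.375, 9.125.
v(3.875) ≈ 48.18270, v(4.625) ≈ 102.00277, v(5.375) ≈ 215.93987, v(6.125) ≈ 457.14471, v(6.875) ≈ 967.77537, v(7.625) ≈ 2048.78047, v(8.375) ≈ 4337.26828, v(9.125) ≈ 9181.99702.
Sum = Δt · [v(3.875) + v(4.625) + v(5.375) + ...].
Sum ≈ 13019.31839.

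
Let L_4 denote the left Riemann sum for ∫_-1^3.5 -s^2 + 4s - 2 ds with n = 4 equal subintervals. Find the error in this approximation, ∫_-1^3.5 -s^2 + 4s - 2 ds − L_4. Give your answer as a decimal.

Exact integral: ∫_-1^3.5 f(s) ds = -1.125.
L_4 = -5.87109375.
Error = -1.125 − (-5.87109375) = 4.74609375.

4.74609375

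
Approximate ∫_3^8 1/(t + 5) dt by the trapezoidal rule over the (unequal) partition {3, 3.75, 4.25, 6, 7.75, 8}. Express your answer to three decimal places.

Subinterval widths: 0.75, 0.5, 1.75, 1.75, 0.25.
f(3) = 0.125, f(3.75) = 4/35, f(4.25) = 4/37, f(6) = 1/11, f(7.75) = 4/51, f(8) = 1/13.
On each subinterval the trapezoid contributes (Δt_i/2)·[f(t_{i-1}) + f(t_i)].
Sum ≈ 0.487.

0.487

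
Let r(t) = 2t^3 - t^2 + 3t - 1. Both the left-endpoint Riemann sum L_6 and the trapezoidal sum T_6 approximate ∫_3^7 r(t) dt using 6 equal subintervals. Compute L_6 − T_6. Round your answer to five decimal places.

L_6 ≈ 917.9259259.
T_6 ≈ 1119.2592593.
L_6 − T_6 ≈ -201.33333.

-201.33333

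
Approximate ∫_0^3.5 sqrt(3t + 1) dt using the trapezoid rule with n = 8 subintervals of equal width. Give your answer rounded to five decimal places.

Δt = (3.5 − 0)/8 = 0.4375.
f(0) ≈ 1.00000, f(0.4375) ≈ 1.52069, f(0.875) ≈ 1.90394, f(1.3125) ≈ 2.22205, f(1.75) ≈ 2.50000, f(2.1875) ≈ 2.75000, f(2.625) ≈ 2.97909, f(3.0625) ≈ 3.19179, f(3.5) ≈ 3.39116.
T_8 = (Δt/2)·[f(t_0) + 2f(t_1) + ... + 2f(t_{7}) + f(t_8)].
Sum ≈ 8.42763.

8.42763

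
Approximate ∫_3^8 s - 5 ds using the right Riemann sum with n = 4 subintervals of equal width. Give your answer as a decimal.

5.625

Δs = (8 − 3)/4 = 1.25.
Right endpoints: 4.25, 5.5, 6.75, 8.
f(4.25) = -0.75, f(5.5) = 0.5, f(6.75) = 1.75, f(8) = 3.
Sum = Δs · [f(4.25) + f(5.5) + f(6.75) + f(8)].
Sum = 5.625.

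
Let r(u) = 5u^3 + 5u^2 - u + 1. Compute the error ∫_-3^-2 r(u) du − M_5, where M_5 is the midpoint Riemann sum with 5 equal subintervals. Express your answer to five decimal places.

-0.10833

Exact integral: ∫_-3^-2 r(u) du ≈ -46.0833333.
M_5 = -45.975.
Error ≈ -46.0833333 − (-45.975) ≈ -0.10833.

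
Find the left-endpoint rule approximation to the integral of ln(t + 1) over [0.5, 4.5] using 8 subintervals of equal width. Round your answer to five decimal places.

Δt = (4.5 − 0.5)/8 = 0.5.
Left endpoints: 0.5, 1, 1.5, 2, 2.5, 3, 3.5, 4.
f(0.5) ≈ 0.40547, f(1) ≈ 0.69315, f(1.5) ≈ 0.91629, f(2) ≈ 1.09861, f(2.5) ≈ 1.25276, f(3) ≈ 1.38629, f(3.5) ≈ 1.50408, f(4) ≈ 1.60944.
Sum = Δt · [f(0.5) + f(1) + f(1.5) + ...].
Sum ≈ 4.43304.

4.43304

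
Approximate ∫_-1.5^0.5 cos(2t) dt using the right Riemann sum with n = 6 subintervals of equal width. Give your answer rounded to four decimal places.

0.7280

Δt = (0.5 − (-1.5))/6 = 1/3.
Right endpoints: -7/6, -5/6, -0.5, -1/6, 1/6, 0.5.
f(-7/6) ≈ -0.6908, f(-5/6) ≈ -0.0957, f(-0.5) ≈ 0.5403, f(-1/6) ≈ 0.9450, f(1/6) ≈ 0.9450, f(0.5) ≈ 0.5403.
Sum = Δt · [f(-7/6) + f(-5/6) + f(-0.5) + ...].
Sum ≈ 0.7280.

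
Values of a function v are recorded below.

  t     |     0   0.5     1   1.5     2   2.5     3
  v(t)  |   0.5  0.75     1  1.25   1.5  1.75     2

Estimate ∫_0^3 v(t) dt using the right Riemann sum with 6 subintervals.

Δt = 0.5.
Sum = 0.5·[0.75 + 1 + 1.25 + 1.5 + 1.75 + 2] = 4.125.

4.125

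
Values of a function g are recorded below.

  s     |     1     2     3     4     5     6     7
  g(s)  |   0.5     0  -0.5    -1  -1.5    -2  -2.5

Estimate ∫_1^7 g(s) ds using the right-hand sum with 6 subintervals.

-7.5

Δs = 1.
Sum = 1·[0 + (-0.5) + (-1) + (-1.5) + (-2) + (-2.5)] = -7.5.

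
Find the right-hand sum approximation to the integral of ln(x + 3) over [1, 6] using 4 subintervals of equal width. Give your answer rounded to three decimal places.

Δx = (6 − 1)/4 = 1.25.
Right endpoints: 2.25, 3.5, 4.75, 6.
f(2.25) ≈ 1.658, f(3.5) ≈ 1.872, f(4.75) ≈ 2.048, f(6) ≈ 2.197.
Sum = Δx · [f(2.25) + f(3.5) + f(4.75) + f(6)].
Sum ≈ 9.719.

9.719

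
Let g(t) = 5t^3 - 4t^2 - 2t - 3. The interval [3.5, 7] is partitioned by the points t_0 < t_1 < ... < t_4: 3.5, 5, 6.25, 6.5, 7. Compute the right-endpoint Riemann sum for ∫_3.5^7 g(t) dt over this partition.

3127.22265625

Subinterval widths: 1.5, 1.25, 0.25, 0.5.
Right endpoints: 5, 6.25, 6.5, 7.
g(5) = 512, g(6.25) = 1048.953125, g(6.5) = 1188.125, g(7) = 1502.
Sum = Σ Δt_i · g(t_i).
Sum = 3127.22265625.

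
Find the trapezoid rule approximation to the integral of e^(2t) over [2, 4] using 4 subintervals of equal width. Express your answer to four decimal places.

1583.1266

Δt = (4 − 2)/4 = 0.5.
f(2) ≈ 54.5982, f(2.5) ≈ 148.4132, f(3) ≈ 403.4288, f(3.5) ≈ 1096.6332, f(4) ≈ 2980.9580.
T_4 = (Δt/2)·[f(t_0) + 2f(t_1) + 2f(t_2) + 2f(t_3) + f(t_4)].
Sum ≈ 1583.1266.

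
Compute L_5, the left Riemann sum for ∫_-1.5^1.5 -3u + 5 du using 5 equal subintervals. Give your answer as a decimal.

17.7

Δu = (1.5 − (-1.5))/5 = 0.6.
Left endpoints: -1.5, -0.9, -0.3, 0.3, 0.9.
f(-1.5) = 9.5, f(-0.9) = 7.7, f(-0.3) = 5.9, f(0.3) = 4.1, f(0.9) = 2.3.
Sum = Δu · [f(-1.5) + f(-0.9) + f(-0.3) + f(0.3) + f(0.9)].
Sum = 17.7.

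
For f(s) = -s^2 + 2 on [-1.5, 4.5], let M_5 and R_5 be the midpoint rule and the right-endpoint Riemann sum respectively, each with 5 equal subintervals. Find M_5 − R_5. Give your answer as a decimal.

M_5 = -18.78.
R_5 = -31.74.
M_5 − R_5 = 12.96.

12.96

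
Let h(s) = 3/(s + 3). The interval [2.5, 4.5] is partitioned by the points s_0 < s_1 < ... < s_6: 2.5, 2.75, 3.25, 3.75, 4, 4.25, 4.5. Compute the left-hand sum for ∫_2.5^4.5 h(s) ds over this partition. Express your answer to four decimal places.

0.9589

Subinterval widths: 0.25, 0.5, 0.5, 0.25, 0.25, 0.25.
Left endpoints: 2.5, 2.75, 3.25, 3.75, 4, 4.25.
h(2.5) = 6/11, h(2.75) = 12/23, h(3.25) = 0.48, h(3.75) = 4/9, h(4) = 3/7, h(4.25) = 12/29.
Sum = Σ Δs_i · h(s_i).
Sum ≈ 0.9589.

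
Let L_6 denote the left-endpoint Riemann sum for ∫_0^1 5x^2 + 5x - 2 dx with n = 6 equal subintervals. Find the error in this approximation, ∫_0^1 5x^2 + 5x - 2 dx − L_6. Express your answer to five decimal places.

0.81019

Exact integral: ∫_0^1 f(x) dx ≈ 2.1666667.
L_6 ≈ 1.3564815.
Error ≈ 2.1666667 − 1.3564815 ≈ 0.81019.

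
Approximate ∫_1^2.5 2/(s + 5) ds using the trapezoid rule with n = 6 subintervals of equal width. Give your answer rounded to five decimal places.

0.44639

Δs = (2.5 − 1)/6 = 0.25.
f(1) = 1/3, f(1.25) = 0.32, f(1.5) = 4/13, f(1.75) = 8/27, f(2) = 2/7, f(2.25) = 8/29, f(2.5) = 4/15.
T_6 = (Δs/2)·[f(s_0) + 2f(s_1) + ... + 2f(s_{5}) + f(s_6)].
Sum ≈ 0.44639.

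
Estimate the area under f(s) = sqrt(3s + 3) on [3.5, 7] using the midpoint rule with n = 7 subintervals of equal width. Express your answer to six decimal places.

15.106249

Δs = (7 − 3.5)/7 = 0.5.
Midpoints: 3.75, 4.25, 4.75, 5.25, 5.75, 6.25, 6.75.
f(3.75) ≈ 3.774917, f(4.25) ≈ 3.968627, f(4.75) ≈ 4.153312, f(5.25) ≈ 4.330127, f(5.75) ≈ 4.500000, f(6.25) ≈ 4.663690, f(6.75) ≈ 4.821825.
Sum = Δs · [f(3.75) + f(4.25) + f(4.75) + ...].
Sum ≈ 15.106249.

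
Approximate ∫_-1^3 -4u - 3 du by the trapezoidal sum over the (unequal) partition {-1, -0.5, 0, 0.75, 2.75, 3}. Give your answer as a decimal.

Subinterval widths: 0.5, 0.5, 0.75, 2, 0.25.
f(-1) = 1, f(-0.5) = -1, f(0) = -3, f(0.75) = -6, f(2.75) = -14, f(3) = -15.
On each subinterval the trapezoid contributes (Δu_i/2)·[f(u_{i-1}) + f(u_i)].
Sum = -28.

-28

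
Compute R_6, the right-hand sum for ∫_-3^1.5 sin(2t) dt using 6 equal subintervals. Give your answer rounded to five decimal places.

0.73315

Δt = (1.5 − (-3))/6 = 0.75.
Right endpoints: -2.25, -1.5, -0.75, 0, 0.75, 1.5.
f(-2.25) ≈ 0.97753, f(-1.5) ≈ -0.14112, f(-0.75) ≈ -0.99749, f(0) ≈ 0.00000, f(0.75) ≈ 0.99749, f(1.5) ≈ 0.14112.
Sum = Δt · [f(-2.25) + f(-1.5) + f(-0.75) + ...].
Sum ≈ 0.73315.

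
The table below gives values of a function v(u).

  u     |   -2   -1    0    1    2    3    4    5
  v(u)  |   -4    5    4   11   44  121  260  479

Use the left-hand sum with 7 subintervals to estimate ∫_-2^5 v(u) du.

Δu = 1.
Sum = 1·[(-4) + 5 + 4 + 11 + 44 + 121 + 260] = 441.

441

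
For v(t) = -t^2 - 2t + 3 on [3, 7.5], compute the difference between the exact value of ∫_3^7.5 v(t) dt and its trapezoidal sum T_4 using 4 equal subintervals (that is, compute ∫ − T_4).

0.94921875

Exact integral: ∫_3^7.5 v(t) dt = -165.375.
T_4 = -166.32421875.
Error = -165.375 − (-166.32421875) = 0.94921875.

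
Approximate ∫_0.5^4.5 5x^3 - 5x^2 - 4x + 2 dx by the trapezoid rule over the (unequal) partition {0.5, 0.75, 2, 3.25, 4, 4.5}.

349.81640625

Subinterval widths: 0.25, 1.25, 1.25, 0.75, 0.5.
f(0.5) = -0.625, f(0.75) = -1.703125, f(2) = 14, f(3.25) = 107.828125, f(4) = 226, f(4.5) = 338.375.
On each subinterval the trapezoid contributes (Δx_i/2)·[f(x_{i-1}) + f(x_i)].
Sum = 349.81640625.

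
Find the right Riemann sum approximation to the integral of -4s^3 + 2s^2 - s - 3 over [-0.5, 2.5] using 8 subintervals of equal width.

-51.328125

Δs = (2.5 − (-0.5))/8 = 0.375.
Right endpoints: -0.125, 0.25, 0.625, 1, 1.375, 1.75, 2.125, 2.5.
f(-0.125) = -2.8359375, f(0.25) = -3.1875, f(0.625) = -3.8203125, f(1) = -6, f(1.375) = -10.9921875, f(1.75) = -20.0625, f(2.125) = -34.4765625, f(2.5) = -55.5.
Sum = Δs · [f(-0.125) + f(0.25) + f(0.625) + ...].
Sum = -51.328125.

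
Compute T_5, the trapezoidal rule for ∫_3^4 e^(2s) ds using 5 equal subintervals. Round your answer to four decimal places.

1305.9025

Δs = (4 − 3)/5 = 0.2.
f(3) ≈ 403.4288, f(3.2) ≈ 601.8450, f(3.4) ≈ 897.8473, f(3.6) ≈ 1339.4308, f(3.8) ≈ 1998.1959, f(4) ≈ 2980.9580.
T_5 = (Δs/2)·[f(s_0) + 2f(s_1) + ... + 2f(s_{4}) + f(s_5)].
Sum ≈ 1305.9025.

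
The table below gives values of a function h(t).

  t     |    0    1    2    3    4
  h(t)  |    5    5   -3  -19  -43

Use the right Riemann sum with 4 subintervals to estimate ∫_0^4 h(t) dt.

Δt = 1.
Sum = 1·[5 + (-3) + (-19) + (-43)] = -60.

-60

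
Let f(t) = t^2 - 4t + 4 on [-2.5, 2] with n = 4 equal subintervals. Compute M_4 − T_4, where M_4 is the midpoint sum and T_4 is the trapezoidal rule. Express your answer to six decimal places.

M_4 ≈ 29.90039062.
T_4 = 31.32421875.
M_4 − T_4 ≈ -1.423828.

-1.423828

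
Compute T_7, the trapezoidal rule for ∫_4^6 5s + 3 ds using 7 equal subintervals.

Δs = (6 − 4)/7 = 2/7.
f(4) = 23, f(30/7) = 171/7, f(32/7) = 181/7, f(34/7) = 191/7, f(36/7) = 201/7, f(38/7) = 211/7, f(40/7) = 221/7, f(6) = 33.
T_7 = (Δs/2)·[f(s_0) + 2f(s_1) + ... + 2f(s_{6}) + f(s_7)].
Sum = 56.

56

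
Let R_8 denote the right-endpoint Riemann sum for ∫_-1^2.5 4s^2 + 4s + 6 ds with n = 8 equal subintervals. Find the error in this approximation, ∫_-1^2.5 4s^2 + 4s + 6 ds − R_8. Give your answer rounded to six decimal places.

Exact integral: ∫_-1^2.5 f(s) ds ≈ 53.66666667.
R_8 = 61.76953125.
Error ≈ 53.66666667 − 61.76953125 ≈ -8.102865.

-8.102865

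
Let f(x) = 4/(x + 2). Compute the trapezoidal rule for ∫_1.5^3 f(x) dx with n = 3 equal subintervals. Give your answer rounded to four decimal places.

1.4302

Δx = (3 − 1.5)/3 = 0.5.
f(1.5) = 8/7, f(2) = 1, f(2.5) = 8/9, f(3) = 0.8.
T_3 = (Δx/2)·[f(x_0) + 2f(x_1) + 2f(x_2) + f(x_3)].
Sum ≈ 1.4302.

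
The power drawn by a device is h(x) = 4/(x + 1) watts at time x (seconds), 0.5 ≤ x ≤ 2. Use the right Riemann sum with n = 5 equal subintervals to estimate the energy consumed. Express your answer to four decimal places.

2.5825

Δx = (2 − 0.5)/5 = 0.3.
Right endpoints: 0.8, 1.1, 1.4, 1.7, 2.
h(0.8) = 20/9, h(1.1) = 40/21, h(1.4) = 5/3, h(1.7) = 40/27, h(2) = 4/3.
Sum = Δx · [h(0.8) + h(1.1) + h(1.4) + h(1.7) + h(2)].
Sum ≈ 2.5825.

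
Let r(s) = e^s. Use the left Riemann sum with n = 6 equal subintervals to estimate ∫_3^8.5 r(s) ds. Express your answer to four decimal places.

2989.3220

Δs = (8.5 − 3)/6 = 11/12.
Left endpoints: 3, 47/12, 29/6, 5.75, 20/3, 91/12.
r(3) ≈ 20.0855, r(47/12) ≈ 50.2327, r(29/6) ≈ 125.6290, r(5.75) ≈ 314.1907, r(20/3) ≈ 785.7720, r(91/12) ≈ 1965.1686.
Sum = Δs · [r(3) + r(47/12) + r(29/6) + ...].
Sum ≈ 2989.3220.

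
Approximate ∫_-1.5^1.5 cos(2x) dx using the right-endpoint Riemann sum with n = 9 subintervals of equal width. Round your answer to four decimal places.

0.1359

Δx = (1.5 − (-1.5))/9 = 1/3.
Right endpoints: -7/6, -5/6, -0.5, -1/6, 1/6, 0.5, 5/6, 7/6, 1.5.
f(-7/6) ≈ -0.6908, f(-5/6) ≈ -0.0957, f(-0.5) ≈ 0.5403, f(-1/6) ≈ 0.9450, f(1/6) ≈ 0.9450, f(0.5) ≈ 0.5403, f(5/6) ≈ -0.0957, f(7/6) ≈ -0.6908, f(1.5) ≈ -0.9900.
Sum = Δx · [f(-7/6) + f(-5/6) + f(-0.5) + ...].
Sum ≈ 0.1359.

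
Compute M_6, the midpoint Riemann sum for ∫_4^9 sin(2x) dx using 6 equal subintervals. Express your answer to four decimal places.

-0.4536

Δx = (9 − 4)/6 = 5/6.
Midpoints: 53/12, 5.25, 73/12, 83/12, 7.75, 103/12.
f(53/12) ≈ 0.5576, f(5.25) ≈ -0.8797, f(73/12) ≈ -0.3891, f(83/12) ≈ 0.9542, f(7.75) ≈ 0.2065, f(103/12) ≈ -0.9937.
Sum = Δx · [f(53/12) + f(5.25) + f(73/12) + ...].
Sum ≈ -0.4536.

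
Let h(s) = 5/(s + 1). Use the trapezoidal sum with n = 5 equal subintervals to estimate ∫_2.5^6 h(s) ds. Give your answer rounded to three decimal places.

3.478

Δs = (6 − 2.5)/5 = 0.7.
h(2.5) = 10/7, h(3.2) = 25/21, h(3.9) = 50/49, h(4.6) = 25/28, h(5.3) = 50/63, h(6) = 5/7.
T_5 = (Δs/2)·[h(s_0) + 2h(s_1) + ... + 2h(s_{4}) + h(s_5)].
Sum ≈ 3.478.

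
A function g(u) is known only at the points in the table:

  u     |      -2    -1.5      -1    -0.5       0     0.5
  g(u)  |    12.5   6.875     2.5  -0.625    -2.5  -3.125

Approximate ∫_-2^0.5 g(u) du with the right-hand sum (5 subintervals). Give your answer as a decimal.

Δu = 0.5.
Sum = 0.5·[6.875 + 2.5 + (-0.625) + (-2.5) + (-3.125)] = 1.5625.

1.5625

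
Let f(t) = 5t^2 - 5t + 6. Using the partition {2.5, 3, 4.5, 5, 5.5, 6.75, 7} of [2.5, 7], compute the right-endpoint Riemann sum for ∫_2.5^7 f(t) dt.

Subinterval widths: 0.5, 1.5, 0.5, 0.5, 1.25, 0.25.
Right endpoints: 3, 4.5, 5, 5.5, 6.75, 7.
f(3) = 36, f(4.5) = 84.75, f(5) = 106, f(5.5) = 129.75, f(6.75) = 200.0625, f(7) = 216.
Sum = Σ Δt_i · f(t_i).
Sum = 567.078125.

567.078125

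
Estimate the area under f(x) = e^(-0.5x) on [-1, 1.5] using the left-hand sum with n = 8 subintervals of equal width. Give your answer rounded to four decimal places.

2.5413

Δx = (1.5 − (-1))/8 = 0.3125.
Left endpoints: -1, -0.6875, -0.375, -0.0625, 0.25, 0.5625, 0.875, 1.1875.
f(-1) ≈ 1.6487, f(-0.6875) ≈ 1.4102, f(-0.375) ≈ 1.2062, f(-0.0625) ≈ 1.0317, f(0.25) ≈ 0.8825, f(0.5625) ≈ 0.7548, f(0.875) ≈ 0.6456, f(1.1875) ≈ 0.5523.
Sum = Δx · [f(-1) + f(-0.6875) + f(-0.375) + ...].
Sum ≈ 2.5413.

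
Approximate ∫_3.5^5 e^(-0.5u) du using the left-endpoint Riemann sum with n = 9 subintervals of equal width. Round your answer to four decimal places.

0.1911

Δu = (5 − 3.5)/9 = 1/6.
Left endpoints: 3.5, 11/3, 23/6, 4, 25/6, 13/3, 4.5, 14/3, 29/6.
f(3.5) ≈ 0.1738, f(11/3) ≈ 0.1599, f(23/6) ≈ 0.1471, f(4) ≈ 0.1353, f(25/6) ≈ 0.1245, f(13/3) ≈ 0.1146, f(4.5) ≈ 0.1054, f(14/3) ≈ 0.0970, f(29/6) ≈ 0.0892.
Sum = Δu · [f(3.5) + f(11/3) + f(23/6) + ...].
Sum ≈ 0.1911.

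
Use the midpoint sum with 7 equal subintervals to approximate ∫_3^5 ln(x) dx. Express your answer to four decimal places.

Δx = (5 − 3)/7 = 2/7.
Midpoints: 22/7, 24/7, 26/7, 4, 30/7, 32/7, 34/7.
f(22/7) ≈ 1.1451, f(24/7) ≈ 1.2321, f(26/7) ≈ 1.3122, f(4) ≈ 1.3863, f(30/7) ≈ 1.4553, f(32/7) ≈ 1.5198, f(34/7) ≈ 1.5805.
Sum = Δx · [f(22/7) + f(24/7) + f(26/7) + ...].
Sum ≈ 2.7518.

2.7518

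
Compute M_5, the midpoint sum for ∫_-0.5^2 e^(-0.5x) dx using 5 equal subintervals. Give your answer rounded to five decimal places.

Δx = (2 − (-0.5))/5 = 0.5.
Midpoints: -0.25, 0.25, 0.75, 1.25, 1.75.
f(-0.25) ≈ 1.13315, f(0.25) ≈ 0.88250, f(0.75) ≈ 0.68729, f(1.25) ≈ 0.53526, f(1.75) ≈ 0.41686.
Sum = Δx · [f(-0.25) + f(0.25) + f(0.75) + f(1.25) + f(1.75)].
Sum ≈ 1.82753.

1.82753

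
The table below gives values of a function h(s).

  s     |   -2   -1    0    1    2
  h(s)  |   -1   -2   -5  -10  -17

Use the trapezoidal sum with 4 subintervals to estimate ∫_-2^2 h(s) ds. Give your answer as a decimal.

Δs = 1.
T_4 = (1/2)·[(-1) + 2·(-2) + 2·(-5) + 2·(-10) + (-17)] = -26.

-26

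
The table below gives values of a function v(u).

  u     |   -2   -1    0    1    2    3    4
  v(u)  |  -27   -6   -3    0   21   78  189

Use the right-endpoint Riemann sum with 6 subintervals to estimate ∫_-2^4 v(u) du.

Δu = 1.
Sum = 1·[(-6) + (-3) + 0 + 21 + 78 + 189] = 279.

279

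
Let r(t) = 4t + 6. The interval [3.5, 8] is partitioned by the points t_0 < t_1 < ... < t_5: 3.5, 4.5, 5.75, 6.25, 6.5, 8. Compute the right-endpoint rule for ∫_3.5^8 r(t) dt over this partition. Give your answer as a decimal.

Subinterval widths: 1, 1.25, 0.5, 0.25, 1.5.
Right endpoints: 4.5, 5.75, 6.25, 6.5, 8.
r(4.5) = 24, r(5.75) = 29, r(6.25) = 31, r(6.5) = 32, r(8) = 38.
Sum = Σ Δt_i · r(t_i).
Sum = 140.75.

140.75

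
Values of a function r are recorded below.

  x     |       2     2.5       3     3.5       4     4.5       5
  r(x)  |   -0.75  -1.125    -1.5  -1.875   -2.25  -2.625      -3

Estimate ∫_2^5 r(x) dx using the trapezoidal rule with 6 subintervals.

Δx = 0.5.
T_6 = (0.5/2)·[(-0.75) + 2·(-1.125) + 2·(-1.5) + 2·(-1.875) + 2·(-2.25) + 2·(-2.625) + (-3)] = -5.625.

-5.625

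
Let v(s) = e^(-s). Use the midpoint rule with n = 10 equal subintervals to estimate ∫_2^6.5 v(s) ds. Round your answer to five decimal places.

0.13271

Δs = (6.5 − 2)/10 = 0.45.
Midpoints: 2.225, 2.675, 3.125, 3.575, 4.025, 4.475, 4.925, 5.375, 5.825, 6.275.
v(2.225) ≈ 0.10807, v(2.675) ≈ 0.06891, v(3.125) ≈ 0.04394, v(3.575) ≈ 0.02802, v(4.025) ≈ 0.01786, v(4.475) ≈ 0.01139, v(4.925) ≈ 0.00726, v(5.375) ≈ 0.00463, v(5.825) ≈ 0.00295, v(6.275) ≈ 0.00188.
Sum = Δs · [v(2.225) + v(2.675) + v(3.125) + ...].
Sum ≈ 0.13271.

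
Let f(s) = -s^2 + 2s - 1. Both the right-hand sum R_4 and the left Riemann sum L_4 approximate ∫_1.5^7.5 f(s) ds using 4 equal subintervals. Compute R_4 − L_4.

R_4 = -125.25.
L_4 = -62.25.
R_4 − L_4 = -63.

-63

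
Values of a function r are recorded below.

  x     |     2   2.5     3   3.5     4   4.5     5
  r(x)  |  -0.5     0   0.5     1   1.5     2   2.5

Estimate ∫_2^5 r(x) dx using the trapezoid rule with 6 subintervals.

Δx = 0.5.
T_6 = (0.5/2)·[(-0.5) + 2·0 + 2·0.5 + 2·1 + 2·1.5 + 2·2 + 2.5] = 3.

3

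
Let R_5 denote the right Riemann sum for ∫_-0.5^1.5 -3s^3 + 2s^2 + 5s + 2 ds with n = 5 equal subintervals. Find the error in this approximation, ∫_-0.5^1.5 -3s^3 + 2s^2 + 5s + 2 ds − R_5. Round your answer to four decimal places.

Exact integral: ∫_-0.5^1.5 f(s) ds ≈ 7.583333.
R_5 = 8.15.
Error ≈ 7.583333 − 8.15 ≈ -0.5667.

-0.5667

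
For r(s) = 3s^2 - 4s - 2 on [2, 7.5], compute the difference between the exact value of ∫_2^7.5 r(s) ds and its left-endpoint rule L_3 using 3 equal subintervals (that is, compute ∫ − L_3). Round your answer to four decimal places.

114.2778

Exact integral: ∫_2^7.5 r(s) ds = 298.375.
L_3 ≈ 184.097222.
Error ≈ 298.375 − 184.097222 ≈ 114.2778.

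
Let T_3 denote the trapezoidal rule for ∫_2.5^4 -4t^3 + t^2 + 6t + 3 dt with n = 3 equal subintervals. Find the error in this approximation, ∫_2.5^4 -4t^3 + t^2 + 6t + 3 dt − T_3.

2.375

Exact integral: ∫_2.5^4 f(t) dt = -167.0625.
T_3 = -169.4375.
Error = -167.0625 − (-169.4375) = 2.375.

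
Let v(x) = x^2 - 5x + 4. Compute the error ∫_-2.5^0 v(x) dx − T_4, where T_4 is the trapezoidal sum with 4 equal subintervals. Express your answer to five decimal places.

Exact integral: ∫_-2.5^0 v(x) dx ≈ 30.8333333.
T_4 = 30.99609375.
Error ≈ 30.8333333 − 30.99609375 ≈ -0.16276.

-0.16276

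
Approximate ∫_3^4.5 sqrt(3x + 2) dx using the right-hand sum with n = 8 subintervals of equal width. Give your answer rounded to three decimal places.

5.511

Δx = (4.5 − 3)/8 = 0.1875.
Right endpoints: 3.1875, 3.375, 3.5625, 3.75, 3.9375, 4.125, 4.3125, 4.5.
f(3.1875) ≈ 3.400, f(3.375) ≈ 3.482, f(3.5625) ≈ 3.562, f(3.75) ≈ 3.640, f(3.9375) ≈ 3.717, f(4.125) ≈ 3.791, f(4.3125) ≈ 3.865, f(4.5) ≈ 3.937.
Sum = Δx · [f(3.1875) + f(3.375) + f(3.5625) + ...].
Sum ≈ 5.511.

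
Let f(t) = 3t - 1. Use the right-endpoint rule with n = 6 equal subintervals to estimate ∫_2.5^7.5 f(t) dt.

Δt = (7.5 − 2.5)/6 = 5/6.
Right endpoints: 10/3, 25/6, 5, 35/6, 20/3, 7.5.
f(10/3) = 9, f(25/6) = 11.5, f(5) = 14, f(35/6) = 16.5, f(20/3) = 19, f(7.5) = 21.5.
Sum = Δt · [f(10/3) + f(25/6) + f(5) + ...].
Sum = 76.25.

76.25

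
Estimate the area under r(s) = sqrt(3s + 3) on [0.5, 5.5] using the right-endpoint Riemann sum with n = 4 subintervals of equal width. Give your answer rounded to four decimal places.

Δs = (5.5 − 0.5)/4 = 1.25.
Right endpoints: 1.75, 3, 4.25, 5.5.
r(1.75) ≈ 2.8723, r(3) ≈ 3.4641, r(4.25) ≈ 3.9686, r(5.5) ≈ 4.4159.
Sum = Δs · [r(1.75) + r(3) + r(4.25) + r(5.5)].
Sum ≈ 18.4011.

18.4011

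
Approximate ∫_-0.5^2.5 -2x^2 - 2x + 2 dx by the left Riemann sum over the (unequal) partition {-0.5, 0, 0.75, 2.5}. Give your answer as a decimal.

1.65625

Subinterval widths: 0.5, 0.75, 1.75.
Left endpoints: -0.5, 0, 0.75.
f(-0.5) = 2.5, f(0) = 2, f(0.75) = -0.625.
Sum = Σ Δx_i · f(x_i).
Sum = 1.65625.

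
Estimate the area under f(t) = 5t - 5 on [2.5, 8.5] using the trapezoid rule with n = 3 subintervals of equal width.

135

Δt = (8.5 − 2.5)/3 = 2.
f(2.5) = 7.5, f(4.5) = 17.5, f(6.5) = 27.5, f(8.5) = 37.5.
T_3 = (Δt/2)·[f(t_0) + 2f(t_1) + 2f(t_2) + f(t_3)].
Sum = 135.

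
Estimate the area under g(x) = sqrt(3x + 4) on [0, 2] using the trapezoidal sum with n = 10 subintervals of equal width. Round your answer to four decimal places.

Δx = (2 − 0)/10 = 0.2.
g(0) ≈ 2.0000, g(0.2) ≈ 2.1448, g(0.4) ≈ 2.2804, g(0.6) ≈ 2.4083, g(0.8) ≈ 2.5298, g(1) ≈ 2.6458, g(1.2) ≈ 2.7568, g(1.4) ≈ 2.8636, g(1.6) ≈ 2.9665, g(1.8) ≈ 3.0659, g(2) ≈ 3.1623.
T_10 = (Δx/2)·[g(x_0) + 2g(x_1) + ... + 2g(x_{9}) + g(x_10)].
Sum ≈ 5.2486.

5.2486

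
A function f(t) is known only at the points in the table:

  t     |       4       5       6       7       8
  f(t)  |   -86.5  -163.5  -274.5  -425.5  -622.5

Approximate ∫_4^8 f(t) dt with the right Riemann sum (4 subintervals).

Δt = 1.
Sum = 1·[(-163.5) + (-274.5) + (-425.5) + (-622.5)] = -1486.

-1486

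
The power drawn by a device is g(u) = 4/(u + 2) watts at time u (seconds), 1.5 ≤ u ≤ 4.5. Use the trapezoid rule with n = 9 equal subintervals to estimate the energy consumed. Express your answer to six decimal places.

2.478301

Δu = (4.5 − 1.5)/9 = 1/3.
g(1.5) = 8/7, g(11/6) = 24/23, g(13/6) = 0.96, g(2.5) = 8/9, g(17/6) = 24/29, g(19/6) = 24/31, g(3.5) = 8/11, g(23/6) = 24/35, g(25/6) = 24/37, g(4.5) = 8/13.
T_9 = (Δu/2)·[g(u_0) + 2g(u_1) + ... + 2g(u_{8}) + g(u_9)].
Sum ≈ 2.478301.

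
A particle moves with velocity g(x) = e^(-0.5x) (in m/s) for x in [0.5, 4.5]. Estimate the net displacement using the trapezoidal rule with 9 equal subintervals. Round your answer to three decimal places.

Δx = (4.5 − 0.5)/9 = 4/9.
g(0.5) ≈ 0.779, g(17/18) ≈ 0.624, g(25/18) ≈ 0.499, g(11/6) ≈ 0.400, g(41/18) ≈ 0.320, g(49/18) ≈ 0.256, g(19/6) ≈ 0.205, g(65/18) ≈ 0.164, g(73/18) ≈ 0.132, g(4.5) ≈ 0.105.
T_9 = (Δx/2)·[g(x_0) + 2g(x_1) + ... + 2g(x_{8}) + g(x_9)].
Sum ≈ 1.352.

1.352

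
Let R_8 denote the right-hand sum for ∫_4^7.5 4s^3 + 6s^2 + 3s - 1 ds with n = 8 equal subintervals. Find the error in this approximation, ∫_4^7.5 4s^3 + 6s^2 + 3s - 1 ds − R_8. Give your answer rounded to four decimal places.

Exact integral: ∫_4^7.5 f(s) ds = 3680.6875.
R_8 ≈ 4057.327148.
Error ≈ 3680.6875 − 4057.327148 ≈ -376.6396.

-376.6396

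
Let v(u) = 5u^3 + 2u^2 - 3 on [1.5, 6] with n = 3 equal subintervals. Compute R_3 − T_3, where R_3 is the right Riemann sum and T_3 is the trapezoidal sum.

847.96875

R_3 = 2688.1875.
T_3 = 1840.21875.
R_3 − T_3 = 847.96875.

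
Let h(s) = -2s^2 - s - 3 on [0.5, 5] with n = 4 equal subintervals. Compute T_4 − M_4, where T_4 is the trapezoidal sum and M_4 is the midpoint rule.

T_4 = -111.0234375.
M_4 = -108.17578125.
T_4 − M_4 = -2.84765625.

-2.84765625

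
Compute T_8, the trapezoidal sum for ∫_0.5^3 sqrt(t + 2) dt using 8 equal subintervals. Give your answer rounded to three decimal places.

4.818

Δt = (3 − 0.5)/8 = 0.3125.
f(0.5) ≈ 1.581, f(0.8125) ≈ 1.677, f(1.125) ≈ 1.768, f(1.4375) ≈ 1.854, f(1.75) ≈ 1.936, f(2.0625) ≈ 2.016, f(2.375) ≈ 2.092, f(2.6875) ≈ 2.165, f(3) ≈ 2.236.
T_8 = (Δt/2)·[f(t_0) + 2f(t_1) + ... + 2f(t_{7}) + f(t_8)].
Sum ≈ 4.818.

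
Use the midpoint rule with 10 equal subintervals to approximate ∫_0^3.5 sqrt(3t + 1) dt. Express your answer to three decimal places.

Δt = (3.5 − 0)/10 = 0.35.
Midpoints: 0.175, 0.525, 0.875, 1.225, 1.575, 1.925, 2.275, 2.625, 2.975, 3.325.
f(0.175) ≈ 1.235, f(0.525) ≈ 1.605, f(0.875) ≈ 1.904, f(1.225) ≈ 2.162, f(1.575) ≈ 2.393, f(1.925) ≈ 2.603, f(2.275) ≈ 2.797, f(2.625) ≈ 2.979, f(2.975) ≈ 3.150, f(3.325) ≈ 3.313.
Sum = Δt · [f(0.175) + f(0.525) + f(0.875) + ...].
Sum ≈ 8.449.

8.449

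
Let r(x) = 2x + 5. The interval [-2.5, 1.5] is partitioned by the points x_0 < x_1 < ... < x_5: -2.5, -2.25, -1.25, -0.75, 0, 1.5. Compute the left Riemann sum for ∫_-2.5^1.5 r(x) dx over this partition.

11.875

Subinterval widths: 0.25, 1, 0.5, 0.75, 1.5.
Left endpoints: -2.5, -2.25, -1.25, -0.75, 0.
r(-2.5) = 0, r(-2.25) = 0.5, r(-1.25) = 2.5, r(-0.75) = 3.5, r(0) = 5.
Sum = Σ Δx_i · r(x_i).
Sum = 11.875.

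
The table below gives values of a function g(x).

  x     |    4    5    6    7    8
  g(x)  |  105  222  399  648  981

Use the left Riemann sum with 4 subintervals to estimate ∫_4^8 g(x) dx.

1374

Δx = 1.
Sum = 1·[105 + 222 + 399 + 648] = 1374.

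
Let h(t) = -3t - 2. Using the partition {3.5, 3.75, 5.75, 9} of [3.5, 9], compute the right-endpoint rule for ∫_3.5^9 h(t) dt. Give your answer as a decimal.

Subinterval widths: 0.25, 2, 3.25.
Right endpoints: 3.75, 5.75, 9.
h(3.75) = -13.25, h(5.75) = -19.25, h(9) = -29.
Sum = Σ Δt_i · h(t_i).
Sum = -136.0625.

-136.0625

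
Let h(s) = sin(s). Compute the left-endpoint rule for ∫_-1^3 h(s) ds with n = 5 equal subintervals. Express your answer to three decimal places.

Δs = (3 − (-1))/5 = 0.8.
Left endpoints: -1, -0.2, 0.6, 1.4, 2.2.
h(-1) ≈ -0.841, h(-0.2) ≈ -0.199, h(0.6) ≈ 0.565, h(1.4) ≈ 0.985, h(2.2) ≈ 0.808.
Sum = Δs · [h(-1) + h(-0.2) + h(0.6) + h(1.4) + h(2.2)].
Sum ≈ 1.055.

1.055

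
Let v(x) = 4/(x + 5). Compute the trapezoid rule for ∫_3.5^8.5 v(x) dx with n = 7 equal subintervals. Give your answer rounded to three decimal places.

1.852

Δx = (8.5 − 3.5)/7 = 5/7.
v(3.5) = 8/17, v(59/14) = 56/129, v(69/14) = 56/139, v(79/14) = 56/149, v(89/14) = 56/159, v(99/14) = 56/169, v(109/14) = 56/179, v(8.5) = 8/27.
T_7 = (Δx/2)·[v(x_0) + 2v(x_1) + ... + 2v(x_{6}) + v(x_7)].
Sum ≈ 1.852.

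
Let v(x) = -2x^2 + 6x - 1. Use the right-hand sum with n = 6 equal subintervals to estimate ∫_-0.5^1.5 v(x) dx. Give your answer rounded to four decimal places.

Δx = (1.5 − (-0.5))/6 = 1/3.
Right endpoints: -1/6, 1/6, 0.5, 5/6, 7/6, 1.5.
v(-1/6) = -37/18, v(1/6) = -1/18, v(0.5) = 1.5, v(5/6) = 47/18, v(7/6) = 59/18, v(1.5) = 3.5.
Sum = Δx · [v(-1/6) + v(1/6) + v(0.5) + ...].
Sum ≈ 2.9259.

2.9259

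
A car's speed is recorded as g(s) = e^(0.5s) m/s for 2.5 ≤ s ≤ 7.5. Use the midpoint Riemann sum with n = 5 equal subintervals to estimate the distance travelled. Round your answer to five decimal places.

77.25423

Δs = (7.5 − 2.5)/5 = 1.
Midpoints: 3, 4, 5, 6, 7.
g(3) ≈ 4.48169, g(4) ≈ 7.38906, g(5) ≈ 12.18249, g(6) ≈ 20.08554, g(7) ≈ 33.11545.
Sum = Δs · [g(3) + g(4) + g(5) + g(6) + g(7)].
Sum ≈ 77.25423.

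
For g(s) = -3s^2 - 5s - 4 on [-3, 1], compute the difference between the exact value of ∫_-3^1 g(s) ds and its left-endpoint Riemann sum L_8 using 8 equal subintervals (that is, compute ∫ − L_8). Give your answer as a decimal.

1.5

Exact integral: ∫_-3^1 g(s) ds = -24.
L_8 = -25.5.
Error = -24 − (-25.5) = 1.5.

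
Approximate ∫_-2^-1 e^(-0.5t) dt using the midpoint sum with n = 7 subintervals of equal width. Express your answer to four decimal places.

Δt = (-1 − (-2))/7 = 1/7.
Midpoints: -27/14, -25/14, -23/14, -1.5, -19/14, -17/14, -15/14.
f(-27/14) ≈ 2.6229, f(-25/14) ≈ 2.4421, f(-23/14) ≈ 2.2737, f(-1.5) ≈ 2.1170, f(-19/14) ≈ 1.9711, f(-17/14) ≈ 1.8352, f(-15/14) ≈ 1.7087.
Sum = Δt · [f(-27/14) + f(-25/14) + f(-23/14) + ...].
Sum ≈ 2.1387.

2.1387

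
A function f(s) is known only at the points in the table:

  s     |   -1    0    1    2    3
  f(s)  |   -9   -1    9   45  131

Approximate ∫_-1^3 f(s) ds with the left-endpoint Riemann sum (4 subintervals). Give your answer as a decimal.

44

Δs = 1.
Sum = 1·[(-9) + (-1) + 9 + 45] = 44.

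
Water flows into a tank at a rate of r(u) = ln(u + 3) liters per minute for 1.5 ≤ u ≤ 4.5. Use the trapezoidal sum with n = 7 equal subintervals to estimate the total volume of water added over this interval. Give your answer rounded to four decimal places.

Δu = (4.5 − 1.5)/7 = 3/7.
r(1.5) ≈ 1.5041, r(27/14) ≈ 1.5950, r(33/14) ≈ 1.6784, r(39/14) ≈ 1.7554, r(45/14) ≈ 1.8269, r(51/14) ≈ 1.8935, r(57/14) ≈ 1.9561, r(4.5) ≈ 2.0149.
T_7 = (Δu/2)·[r(u_0) + 2r(u_1) + ... + 2r(u_{6}) + r(u_7)].
Sum ≈ 5.3421.

5.3421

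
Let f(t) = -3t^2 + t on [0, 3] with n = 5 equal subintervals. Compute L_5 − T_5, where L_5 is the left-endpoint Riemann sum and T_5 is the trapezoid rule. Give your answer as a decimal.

L_5 = -15.84.
T_5 = -23.04.
L_5 − T_5 = 7.2.

7.2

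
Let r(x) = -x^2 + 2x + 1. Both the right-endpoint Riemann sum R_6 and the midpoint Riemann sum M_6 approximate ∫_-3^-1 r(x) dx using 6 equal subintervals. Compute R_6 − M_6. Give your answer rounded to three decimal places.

1.944

R_6 ≈ -12.70370.
M_6 ≈ -14.64815.
R_6 − M_6 ≈ 1.944.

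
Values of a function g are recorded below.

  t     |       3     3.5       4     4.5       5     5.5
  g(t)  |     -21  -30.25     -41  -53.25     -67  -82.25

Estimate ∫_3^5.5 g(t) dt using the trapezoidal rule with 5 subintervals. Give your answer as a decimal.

Δt = 0.5.
T_5 = (0.5/2)·[(-21) + 2·(-30.25) + 2·(-41) + 2·(-53.25) + 2·(-67) + (-82.25)] = -121.5625.

-121.5625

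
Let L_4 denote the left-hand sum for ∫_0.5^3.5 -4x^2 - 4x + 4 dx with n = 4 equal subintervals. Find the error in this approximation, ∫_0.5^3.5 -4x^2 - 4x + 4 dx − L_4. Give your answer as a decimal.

Exact integral: ∫_0.5^3.5 f(x) dx = -69.
L_4 = -47.625.
Error = -69 − (-47.625) = -21.375.

-21.375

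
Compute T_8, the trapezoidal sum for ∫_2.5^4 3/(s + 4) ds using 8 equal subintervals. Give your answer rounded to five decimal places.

Δs = (4 − 2.5)/8 = 0.1875.
f(2.5) = 6/13, f(2.6875) = 48/107, f(2.875) = 24/55, f(3.0625) = 48/113, f(3.25) = 12/29, f(3.4375) = 48/119, f(3.625) = 24/61, f(3.8125) = 0.384, f(4) = 0.375.
T_8 = (Δs/2)·[f(s_0) + 2f(s_1) + ... + 2f(s_{7}) + f(s_8)].
Sum ≈ 0.62299.

0.62299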